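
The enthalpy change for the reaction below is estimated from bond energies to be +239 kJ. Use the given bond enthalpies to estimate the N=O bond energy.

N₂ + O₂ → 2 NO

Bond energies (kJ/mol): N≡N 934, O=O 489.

D(N=O) ≈ 592 kJ/mol

Let D be the N=O bond energy.
Σ(broken) = 1×934 + 1×489 = 1423
Σ(formed) = 2×D = 2D
ΔH = Σ(broken) − Σ(formed) = (1423) − (2D) = +1423 − 2D
Setting this equal to +239 kJ gives 2D = 1184, so D = 592 kJ/mol.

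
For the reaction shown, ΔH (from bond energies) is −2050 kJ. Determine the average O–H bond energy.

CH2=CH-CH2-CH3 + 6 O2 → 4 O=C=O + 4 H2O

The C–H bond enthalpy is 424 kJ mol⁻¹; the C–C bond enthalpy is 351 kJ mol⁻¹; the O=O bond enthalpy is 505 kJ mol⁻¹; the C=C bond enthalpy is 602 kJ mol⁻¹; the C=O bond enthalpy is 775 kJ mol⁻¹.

D(O–H) ≈ 447 kJ/mol

Let D be the O–H bond energy.
Σ(broken) = 2×351 + 8×424 + 1×602 + 6×505 = 7726
Σ(formed) = 8×775 + 8×D = 6200 + 8D
ΔH = Σ(broken) − Σ(formed) = (7726) − (6200 + 8D) = +1526 − 8D
Setting this equal to −2050 kJ gives 8D = 3576, so D = 447 kJ/mol.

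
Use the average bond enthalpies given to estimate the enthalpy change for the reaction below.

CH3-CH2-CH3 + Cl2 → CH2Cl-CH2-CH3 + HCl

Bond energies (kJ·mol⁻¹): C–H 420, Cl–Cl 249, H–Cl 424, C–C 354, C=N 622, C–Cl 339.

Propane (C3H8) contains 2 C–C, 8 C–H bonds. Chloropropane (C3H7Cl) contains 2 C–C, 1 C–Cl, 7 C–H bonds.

ΔH ≈ −94 kJ

Bonds broken (reactants):
  C–C: 2 × 354 = 708
  C–H: 8 × 420 = 3360
  Cl–Cl: 1 × 249 = 249
  Σ(broken) = 4317 kJ
Bonds formed (products):
  C–C: 2 × 354 = 708
  C–Cl: 1 × 339 = 339
  C–H: 7 × 420 = 2940
  H–Cl: 1 × 424 = 424
  Σ(formed) = 4411 kJ
ΔH = Σ(broken) − Σ(formed) = 4317 − 4411 = −94 kJ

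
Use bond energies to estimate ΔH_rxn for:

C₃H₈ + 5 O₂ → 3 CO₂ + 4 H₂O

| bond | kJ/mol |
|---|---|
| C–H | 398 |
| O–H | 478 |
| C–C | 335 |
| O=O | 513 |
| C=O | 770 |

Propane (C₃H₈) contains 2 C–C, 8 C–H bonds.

ΔH ≈ −2025 kJ

Bonds broken (reactants):
  C–C: 2 × 335 = 670
  C–H: 8 × 398 = 3184
  O=O: 5 × 513 = 2565
  Σ(broken) = 6419 kJ
Bonds formed (products):
  C=O: 6 × 770 = 4620
  O–H: 8 × 478 = 3824
  Σ(formed) = 8444 kJ
ΔH = Σ(broken) − Σ(formed) = 6419 − 8444 = −2025 kJ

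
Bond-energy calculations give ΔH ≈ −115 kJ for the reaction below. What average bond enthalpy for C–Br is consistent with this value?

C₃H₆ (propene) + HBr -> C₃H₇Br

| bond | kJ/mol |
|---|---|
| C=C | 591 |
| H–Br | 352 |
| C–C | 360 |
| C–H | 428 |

D(C–Br) ≈ 270 kJ/mol

Let D be the C–Br bond energy.
Σ(broken) = 1×360 + 6×428 + 1×591 + 1×352 = 3871
Σ(formed) = 1×D + 2×360 + 7×428 = 3716 + D
ΔH = Σ(broken) − Σ(formed) = (3871) − (3716 + D) = +155 − D
Setting this equal to −115 kJ gives D = 270 kJ/mol.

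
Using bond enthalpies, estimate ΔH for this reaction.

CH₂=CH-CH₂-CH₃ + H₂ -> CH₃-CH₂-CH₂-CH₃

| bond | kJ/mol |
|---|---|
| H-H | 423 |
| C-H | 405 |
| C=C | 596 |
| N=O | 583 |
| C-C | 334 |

ΔH ≈ −125 kJ

Bonds broken (reactants):
  C-C: 2 × 334 = 668
  C-H: 8 × 405 = 3240
  C=C: 1 × 596 = 596
  H-H: 1 × 423 = 423
  Σ(broken) = 4927 kJ
Bonds formed (products):
  C-C: 3 × 334 = 1002
  C-H: 10 × 405 = 4050
  Σ(formed) = 5052 kJ
ΔH = Σ(broken) − Σ(formed) = 4927 − 5052 = −125 kJ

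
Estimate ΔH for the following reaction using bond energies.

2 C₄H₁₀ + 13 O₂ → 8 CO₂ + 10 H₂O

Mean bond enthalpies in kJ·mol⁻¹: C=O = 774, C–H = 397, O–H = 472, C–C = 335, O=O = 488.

Bonds broken (reactants):
  C–C: 6 × 335 = 2010
  C–H: 20 × 397 = 7940
  O=O: 13 × 488 = 6344
  Σ(broken) = 16294 kJ
Bonds formed (products):
  C=O: 16 × 774 = 12384
  O–H: 20 × 472 = 9440
  Σ(formed) = 21824 kJ
ΔH = Σ(broken) − Σ(formed) = 16294 − 21824 = −5530 kJ

ΔH ≈ −5530 kJ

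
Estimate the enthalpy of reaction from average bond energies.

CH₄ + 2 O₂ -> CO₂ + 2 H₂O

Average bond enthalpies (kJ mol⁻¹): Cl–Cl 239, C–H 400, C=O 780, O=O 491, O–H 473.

ΔH ≈ −870 kJ

Bonds broken (reactants):
  C–H: 4 × 400 = 1600
  O=O: 2 × 491 = 982
  Σ(broken) = 2582 kJ
Bonds formed (products):
  C=O: 2 × 780 = 1560
  O–H: 4 × 473 = 1892
  Σ(formed) = 3452 kJ
ΔH = Σ(broken) − Σ(formed) = 2582 − 3452 = −870 kJ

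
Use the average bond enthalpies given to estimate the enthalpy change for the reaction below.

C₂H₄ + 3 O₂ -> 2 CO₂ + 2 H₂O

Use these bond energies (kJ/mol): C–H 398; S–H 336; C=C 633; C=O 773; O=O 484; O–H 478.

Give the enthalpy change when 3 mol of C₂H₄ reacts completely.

ΔH = −3981 kJ

Bonds broken (reactants):
  C–H: 4 × 398 = 1592
  C=C: 1 × 633 = 633
  O=O: 3 × 484 = 1452
  Σ(broken) = 3677 kJ
Bonds formed (products):
  C=O: 4 × 773 = 3092
  O–H: 4 × 478 = 1912
  Σ(formed) = 5004 kJ
ΔH = Σ(broken) − Σ(formed) = 3677 − 5004 = −1327 kJ
For 3× the reaction as written: 3 × (−1327) = −3981 kJ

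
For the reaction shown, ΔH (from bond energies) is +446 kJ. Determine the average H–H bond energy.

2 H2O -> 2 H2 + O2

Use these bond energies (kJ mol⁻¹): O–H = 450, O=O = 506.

D(H–H) ≈ 424 kJ/mol

Let D be the H–H bond energy.
Σ(broken) = 4×450 = 1800
Σ(formed) = 2×D + 1×506 = 506 + 2D
ΔH = Σ(broken) − Σ(formed) = (1800) − (506 + 2D) = +1294 − 2D
Setting this equal to +446 kJ gives 2D = 848, so D = 424 kJ/mol.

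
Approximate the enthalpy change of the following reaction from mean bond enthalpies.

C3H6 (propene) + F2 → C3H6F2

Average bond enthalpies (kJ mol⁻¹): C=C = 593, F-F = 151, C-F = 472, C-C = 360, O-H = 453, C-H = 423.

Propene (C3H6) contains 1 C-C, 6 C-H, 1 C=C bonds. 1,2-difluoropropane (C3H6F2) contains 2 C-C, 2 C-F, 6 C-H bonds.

Bonds broken (reactants):
  C-C: 1 × 360 = 360
  C-H: 6 × 423 = 2538
  C=C: 1 × 593 = 593
  F-F: 1 × 151 = 151
  Σ(broken) = 3642 kJ
Bonds formed (products):
  C-C: 2 × 360 = 720
  C-F: 2 × 472 = 944
  C-H: 6 × 423 = 2538
  Σ(formed) = 4202 kJ
ΔH = Σ(broken) − Σ(formed) = 3642 − 4202 = −560 kJ

ΔH ≈ −560 kJ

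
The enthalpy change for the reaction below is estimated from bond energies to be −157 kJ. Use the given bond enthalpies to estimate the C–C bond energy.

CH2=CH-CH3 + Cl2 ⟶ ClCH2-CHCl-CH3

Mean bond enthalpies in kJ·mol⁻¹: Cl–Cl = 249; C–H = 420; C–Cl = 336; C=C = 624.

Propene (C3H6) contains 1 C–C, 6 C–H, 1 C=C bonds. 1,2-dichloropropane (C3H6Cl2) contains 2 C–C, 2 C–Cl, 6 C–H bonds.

Let D be the C–C bond energy.
Σ(broken) = 1×D + 6×420 + 1×624 + 1×249 = 3393 + D
Σ(formed) = 2×D + 2×336 + 6×420 = 3192 + 2D
ΔH = Σ(broken) − Σ(formed) = (3393 + D) − (3192 + 2D) = +201 − D
Setting this equal to −157 kJ gives D = 358 kJ/mol.

D(C–C) ≈ 358 kJ/mol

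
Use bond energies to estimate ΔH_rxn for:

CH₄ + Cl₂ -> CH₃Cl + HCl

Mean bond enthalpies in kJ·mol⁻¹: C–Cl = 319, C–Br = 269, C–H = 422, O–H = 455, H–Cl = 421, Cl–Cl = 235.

Bonds broken (reactants):
  C–H: 4 × 422 = 1688
  Cl–Cl: 1 × 235 = 235
  Σ(broken) = 1923 kJ
Bonds formed (products):
  C–Cl: 1 × 319 = 319
  C–H: 3 × 422 = 1266
  H–Cl: 1 × 421 = 421
  Σ(formed) = 2006 kJ
ΔH = Σ(broken) − Σ(formed) = 1923 − 2006 = −83 kJ

ΔH ≈ −83 kJ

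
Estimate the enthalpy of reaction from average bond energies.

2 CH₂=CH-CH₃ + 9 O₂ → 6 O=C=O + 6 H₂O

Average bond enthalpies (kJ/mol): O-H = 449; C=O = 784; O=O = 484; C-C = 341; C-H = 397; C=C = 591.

Bonds broken (reactants):
  C-C: 2 × 341 = 682
  C-H: 12 × 397 = 4764
  C=C: 2 × 591 = 1182
  O=O: 9 × 484 = 4356
  Σ(broken) = 10984 kJ
Bonds formed (products):
  C=O: 12 × 784 = 9408
  O-H: 12 × 449 = 5388
  Σ(formed) = 14796 kJ
ΔH = Σ(broken) − Σ(formed) = 10984 − 14796 = −3812 kJ

ΔH ≈ −3812 kJ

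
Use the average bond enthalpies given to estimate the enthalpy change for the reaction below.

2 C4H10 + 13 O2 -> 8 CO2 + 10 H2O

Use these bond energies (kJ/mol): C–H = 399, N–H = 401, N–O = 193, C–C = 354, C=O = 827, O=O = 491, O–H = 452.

ΔH ≈ −5785 kJ

Bonds broken (reactants):
  C–C: 6 × 354 = 2124
  C–H: 20 × 399 = 7980
  O=O: 13 × 491 = 6383
  Σ(broken) = 16487 kJ
Bonds formed (products):
  C=O: 16 × 827 = 13232
  O–H: 20 × 452 = 9040
  Σ(formed) = 22272 kJ
ΔH = Σ(broken) − Σ(formed) = 16487 − 22272 = −5785 kJ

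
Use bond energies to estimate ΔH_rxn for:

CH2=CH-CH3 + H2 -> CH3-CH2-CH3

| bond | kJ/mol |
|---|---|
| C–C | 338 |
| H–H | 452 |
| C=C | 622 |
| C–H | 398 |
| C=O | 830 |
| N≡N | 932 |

Bonds broken (reactants):
  C–C: 1 × 338 = 338
  C–H: 6 × 398 = 2388
  C=C: 1 × 622 = 622
  H–H: 1 × 452 = 452
  Σ(broken) = 3800 kJ
Bonds formed (products):
  C–C: 2 × 338 = 676
  C–H: 8 × 398 = 3184
  Σ(formed) = 3860 kJ
ΔH = Σ(broken) − Σ(formed) = 3800 − 3860 = −60 kJ

ΔH ≈ −60 kJ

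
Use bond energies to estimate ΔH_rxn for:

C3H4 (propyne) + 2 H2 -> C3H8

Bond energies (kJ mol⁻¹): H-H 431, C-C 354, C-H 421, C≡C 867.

ΔH ≈ −309 kJ

Bonds broken (reactants):
  C≡C: 1 × 867 = 867
  C-C: 1 × 354 = 354
  C-H: 4 × 421 = 1684
  H-H: 2 × 431 = 862
  Σ(broken) = 3767 kJ
Bonds formed (products):
  C-C: 2 × 354 = 708
  C-H: 8 × 421 = 3368
  Σ(formed) = 4076 kJ
ΔH = Σ(broken) − Σ(formed) = 3767 − 4076 = −309 kJ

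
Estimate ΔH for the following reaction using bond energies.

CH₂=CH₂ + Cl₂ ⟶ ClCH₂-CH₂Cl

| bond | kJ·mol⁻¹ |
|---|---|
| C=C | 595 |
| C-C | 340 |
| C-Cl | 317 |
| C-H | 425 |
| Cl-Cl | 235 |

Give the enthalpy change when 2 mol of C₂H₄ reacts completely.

ΔH = −288 kJ

Bonds broken (reactants):
  C-H: 4 × 425 = 1700
  C=C: 1 × 595 = 595
  Cl-Cl: 1 × 235 = 235
  Σ(broken) = 2530 kJ
Bonds formed (products):
  C-C: 1 × 340 = 340
  C-Cl: 2 × 317 = 634
  C-H: 4 × 425 = 1700
  Σ(formed) = 2674 kJ
ΔH = Σ(broken) − Σ(formed) = 2530 − 2674 = −144 kJ
For 2× the reaction as written: 2 × (−144) = −288 kJ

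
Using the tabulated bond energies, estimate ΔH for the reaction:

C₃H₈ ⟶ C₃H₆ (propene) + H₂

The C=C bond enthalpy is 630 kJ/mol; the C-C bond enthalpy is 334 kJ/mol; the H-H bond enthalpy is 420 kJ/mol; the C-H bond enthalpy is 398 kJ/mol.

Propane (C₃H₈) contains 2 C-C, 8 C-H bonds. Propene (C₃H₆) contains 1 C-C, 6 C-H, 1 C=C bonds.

ΔH ≈ +80 kJ

Bonds broken (reactants):
  C-C: 2 × 334 = 668
  C-H: 8 × 398 = 3184
  Σ(broken) = 3852 kJ
Bonds formed (products):
  C-C: 1 × 334 = 334
  C-H: 6 × 398 = 2388
  C=C: 1 × 630 = 630
  H-H: 1 × 420 = 420
  Σ(formed) = 3772 kJ
ΔH = Σ(broken) − Σ(formed) = 3852 − 3772 = +80 kJ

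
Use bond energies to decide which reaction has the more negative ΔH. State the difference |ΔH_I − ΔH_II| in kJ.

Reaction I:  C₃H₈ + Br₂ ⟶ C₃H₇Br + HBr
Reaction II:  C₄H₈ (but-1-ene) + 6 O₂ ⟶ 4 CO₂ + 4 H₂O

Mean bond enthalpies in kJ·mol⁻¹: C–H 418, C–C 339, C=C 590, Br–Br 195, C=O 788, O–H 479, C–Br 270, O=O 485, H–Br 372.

Reaction I:
  Bonds broken (reactants):
    Br–Br: 1 × 195 = 195
    C–C: 2 × 339 = 678
    C–H: 8 × 418 = 3344
    Σ(broken) = 4217 kJ
  Bonds formed (products):
    C–Br: 1 × 270 = 270
    C–C: 2 × 339 = 678
    C–H: 7 × 418 = 2926
    H–Br: 1 × 372 = 372
    Σ(formed) = 4246 kJ
  ΔH_I = 4217 − 4246 = −29 kJ
Reaction II:
  Bonds broken (reactants):
    C–C: 2 × 339 = 678
    C–H: 8 × 418 = 3344
    C=C: 1 × 590 = 590
    O=O: 6 × 485 = 2910
    Σ(broken) = 7522 kJ
  Bonds formed (products):
    C=O: 8 × 788 = 6304
    O–H: 8 × 479 = 3832
    Σ(formed) = 10136 kJ
  ΔH_II = 7522 − 10136 = −2614 kJ
ΔH_I − ΔH_II = +2585 kJ, so reaction II has the more negative ΔH; |ΔH_I − ΔH_II| = 2585 kJ.

Reaction II, by 2585 kJ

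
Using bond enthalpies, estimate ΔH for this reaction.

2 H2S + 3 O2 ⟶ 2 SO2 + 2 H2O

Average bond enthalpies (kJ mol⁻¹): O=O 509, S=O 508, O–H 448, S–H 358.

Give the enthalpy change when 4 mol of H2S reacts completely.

Bonds broken (reactants):
  O=O: 3 × 509 = 1527
  S–H: 4 × 358 = 1432
  Σ(broken) = 2959 kJ
Bonds formed (products):
  O–H: 4 × 448 = 1792
  S=O: 4 × 508 = 2032
  Σ(formed) = 3824 kJ
ΔH = Σ(broken) − Σ(formed) = 2959 − 3824 = −865 kJ
For 2× the reaction as written: 2 × (−865) = −1730 kJ

ΔH = −1730 kJ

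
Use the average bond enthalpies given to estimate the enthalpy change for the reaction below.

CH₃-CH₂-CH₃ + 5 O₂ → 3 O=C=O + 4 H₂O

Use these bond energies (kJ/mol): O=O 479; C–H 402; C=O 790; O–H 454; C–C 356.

ΔH ≈ −2049 kJ

Bonds broken (reactants):
  C–C: 2 × 356 = 712
  C–H: 8 × 402 = 3216
  O=O: 5 × 479 = 2395
  Σ(broken) = 6323 kJ
Bonds formed (products):
  C=O: 6 × 790 = 4740
  O–H: 8 × 454 = 3632
  Σ(formed) = 8372 kJ
ΔH = Σ(broken) − Σ(formed) = 6323 − 8372 = −2049 kJ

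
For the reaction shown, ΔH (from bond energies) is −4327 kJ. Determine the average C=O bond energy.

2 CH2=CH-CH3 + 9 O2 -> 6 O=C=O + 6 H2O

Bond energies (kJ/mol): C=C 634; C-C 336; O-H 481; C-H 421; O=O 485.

Let D be the C=O bond energy.
Σ(broken) = 2×336 + 12×421 + 2×634 + 9×485 = 11357
Σ(formed) = 12×D + 12×481 = 5772 + 12D
ΔH = Σ(broken) − Σ(formed) = (11357) − (5772 + 12D) = +5585 − 12D
Setting this equal to −4327 kJ gives 12D = 9912, so D = 826 kJ/mol.

D(C=O) ≈ 826 kJ/mol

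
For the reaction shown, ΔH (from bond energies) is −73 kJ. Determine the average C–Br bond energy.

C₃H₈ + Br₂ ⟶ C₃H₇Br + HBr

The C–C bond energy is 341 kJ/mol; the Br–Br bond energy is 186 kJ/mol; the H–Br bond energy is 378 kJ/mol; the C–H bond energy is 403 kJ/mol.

D(C–Br) ≈ 284 kJ/mol

Let D be the C–Br bond energy.
Σ(broken) = 1×186 + 2×341 + 8×403 = 4092
Σ(formed) = 1×D + 2×341 + 7×403 + 1×378 = 3881 + D
ΔH = Σ(broken) − Σ(formed) = (4092) − (3881 + D) = +211 − D
Setting this equal to −73 kJ gives D = 284 kJ/mol.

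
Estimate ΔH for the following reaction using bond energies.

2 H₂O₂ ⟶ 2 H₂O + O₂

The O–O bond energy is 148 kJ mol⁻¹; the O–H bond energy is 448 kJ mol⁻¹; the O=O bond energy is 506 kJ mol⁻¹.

Bonds broken (reactants):
  O–H: 4 × 448 = 1792
  O–O: 2 × 148 = 296
  Σ(broken) = 2088 kJ
Bonds formed (products):
  O–H: 4 × 448 = 1792
  O=O: 1 × 506 = 506
  Σ(formed) = 2298 kJ
ΔH = Σ(broken) − Σ(formed) = 2088 − 2298 = −210 kJ

ΔH ≈ −210 kJ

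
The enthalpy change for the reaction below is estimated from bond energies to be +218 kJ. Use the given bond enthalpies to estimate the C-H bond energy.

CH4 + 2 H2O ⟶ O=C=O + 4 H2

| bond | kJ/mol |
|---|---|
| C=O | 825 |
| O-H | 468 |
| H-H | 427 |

D(C-H) ≈ 426 kJ/mol

Let D be the C-H bond energy.
Σ(broken) = 4×D + 4×468 = 1872 + 4D
Σ(formed) = 2×825 + 4×427 = 3358
ΔH = Σ(broken) − Σ(formed) = (1872 + 4D) − (3358) = −1486 + 4D
Setting this equal to +218 kJ gives 4D = 1704, so D = 426 kJ/mol.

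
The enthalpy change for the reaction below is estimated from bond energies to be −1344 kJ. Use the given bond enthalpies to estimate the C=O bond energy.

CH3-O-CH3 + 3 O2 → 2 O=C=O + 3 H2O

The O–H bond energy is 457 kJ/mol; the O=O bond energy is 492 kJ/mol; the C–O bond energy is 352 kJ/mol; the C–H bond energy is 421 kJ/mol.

Let D be the C=O bond energy.
Σ(broken) = 6×421 + 2×352 + 3×492 = 4706
Σ(formed) = 4×D + 6×457 = 2742 + 4D
ΔH = Σ(broken) − Σ(formed) = (4706) − (2742 + 4D) = +1964 − 4D
Setting this equal to −1344 kJ gives 4D = 3308, so D = 827 kJ/mol.

D(C=O) ≈ 827 kJ/mol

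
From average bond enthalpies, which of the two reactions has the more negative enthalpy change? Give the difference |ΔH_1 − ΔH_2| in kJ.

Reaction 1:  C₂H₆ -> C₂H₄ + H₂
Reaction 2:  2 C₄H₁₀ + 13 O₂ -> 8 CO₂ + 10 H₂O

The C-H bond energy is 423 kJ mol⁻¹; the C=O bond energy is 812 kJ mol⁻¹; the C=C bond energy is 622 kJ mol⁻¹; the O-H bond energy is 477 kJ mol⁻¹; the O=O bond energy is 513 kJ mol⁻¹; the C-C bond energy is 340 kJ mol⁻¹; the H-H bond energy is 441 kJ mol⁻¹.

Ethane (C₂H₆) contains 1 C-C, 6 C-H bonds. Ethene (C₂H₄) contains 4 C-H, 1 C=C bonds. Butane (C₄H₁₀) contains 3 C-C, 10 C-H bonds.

Reaction 1:
  Bonds broken (reactants):
    C-C: 1 × 340 = 340
    C-H: 6 × 423 = 2538
    Σ(broken) = 2878 kJ
  Bonds formed (products):
    C-H: 4 × 423 = 1692
    C=C: 1 × 622 = 622
    H-H: 1 × 441 = 441
    Σ(formed) = 2755 kJ
  ΔH_1 = 2878 − 2755 = +123 kJ
Reaction 2:
  Bonds broken (reactants):
    C-C: 6 × 340 = 2040
    C-H: 20 × 423 = 8460
    O=O: 13 × 513 = 6669
    Σ(broken) = 17169 kJ
  Bonds formed (products):
    C=O: 16 × 812 = 12992
    O-H: 20 × 477 = 9540
    Σ(formed) = 22532 kJ
  ΔH_2 = 17169 − 22532 = −5363 kJ
ΔH_1 − ΔH_2 = +5486 kJ, so reaction 2 has the more negative ΔH; |ΔH_1 − ΔH_2| = 5486 kJ.

Reaction 2, by 5486 kJ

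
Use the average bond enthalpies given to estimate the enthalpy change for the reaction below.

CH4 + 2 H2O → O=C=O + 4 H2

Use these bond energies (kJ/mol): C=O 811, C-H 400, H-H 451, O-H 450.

Bonds broken (reactants):
  C-H: 4 × 400 = 1600
  O-H: 4 × 450 = 1800
  Σ(broken) = 3400 kJ
Bonds formed (products):
  C=O: 2 × 811 = 1622
  H-H: 4 × 451 = 1804
  Σ(formed) = 3426 kJ
ΔH = Σ(broken) − Σ(formed) = 3400 − 3426 = −26 kJ

ΔH ≈ −26 kJ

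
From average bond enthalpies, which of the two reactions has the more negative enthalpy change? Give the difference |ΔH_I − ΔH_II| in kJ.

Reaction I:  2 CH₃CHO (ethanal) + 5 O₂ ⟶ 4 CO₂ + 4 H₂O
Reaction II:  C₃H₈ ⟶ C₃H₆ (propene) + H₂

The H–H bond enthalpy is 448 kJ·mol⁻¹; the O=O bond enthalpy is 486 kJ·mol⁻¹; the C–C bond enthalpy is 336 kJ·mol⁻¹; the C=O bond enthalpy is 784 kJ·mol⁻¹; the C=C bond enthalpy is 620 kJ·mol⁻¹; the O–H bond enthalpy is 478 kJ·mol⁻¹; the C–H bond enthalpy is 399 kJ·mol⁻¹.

Reaction I:
  Bonds broken (reactants):
    C–C: 2 × 336 = 672
    C–H: 8 × 399 = 3192
    C=O: 2 × 784 = 1568
    O=O: 5 × 486 = 2430
    Σ(broken) = 7862 kJ
  Bonds formed (products):
    C=O: 8 × 784 = 6272
    O–H: 8 × 478 = 3824
    Σ(formed) = 10096 kJ
  ΔH_I = 7862 − 10096 = −2234 kJ
Reaction II:
  Bonds broken (reactants):
    C–C: 2 × 336 = 672
    C–H: 8 × 399 = 3192
    Σ(broken) = 3864 kJ
  Bonds formed (products):
    C–C: 1 × 336 = 336
    C–H: 6 × 399 = 2394
    C=C: 1 × 620 = 620
    H–H: 1 × 448 = 448
    Σ(formed) = 3798 kJ
  ΔH_II = 3864 − 3798 = +66 kJ
ΔH_I − ΔH_II = −2300 kJ, so reaction I has the more negative ΔH; |ΔH_I − ΔH_II| = 2300 kJ.

Reaction I, by 2300 kJ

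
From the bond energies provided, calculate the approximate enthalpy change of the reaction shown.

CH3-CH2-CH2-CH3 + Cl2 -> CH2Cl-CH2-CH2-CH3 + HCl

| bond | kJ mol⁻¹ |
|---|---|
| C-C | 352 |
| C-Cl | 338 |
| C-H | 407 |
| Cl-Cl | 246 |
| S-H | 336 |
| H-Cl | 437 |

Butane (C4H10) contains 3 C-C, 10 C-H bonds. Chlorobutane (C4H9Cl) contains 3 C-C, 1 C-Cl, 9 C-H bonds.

Bonds broken (reactants):
  C-C: 3 × 352 = 1056
  C-H: 10 × 407 = 4070
  Cl-Cl: 1 × 246 = 246
  Σ(broken) = 5372 kJ
Bonds formed (products):
  C-C: 3 × 352 = 1056
  C-Cl: 1 × 338 = 338
  C-H: 9 × 407 = 3663
  H-Cl: 1 × 437 = 437
  Σ(formed) = 5494 kJ
ΔH = Σ(broken) − Σ(formed) = 5372 − 5494 = −122 kJ

ΔH ≈ −122 kJ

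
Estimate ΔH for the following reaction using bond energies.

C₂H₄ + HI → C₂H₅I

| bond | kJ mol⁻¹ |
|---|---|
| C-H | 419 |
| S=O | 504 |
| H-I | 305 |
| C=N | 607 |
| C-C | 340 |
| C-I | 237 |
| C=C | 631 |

ΔH ≈ −60 kJ

Bonds broken (reactants):
  C-H: 4 × 419 = 1676
  C=C: 1 × 631 = 631
  H-I: 1 × 305 = 305
  Σ(broken) = 2612 kJ
Bonds formed (products):
  C-C: 1 × 340 = 340
  C-H: 5 × 419 = 2095
  C-I: 1 × 237 = 237
  Σ(formed) = 2672 kJ
ΔH = Σ(broken) − Σ(formed) = 2612 − 2672 = −60 kJ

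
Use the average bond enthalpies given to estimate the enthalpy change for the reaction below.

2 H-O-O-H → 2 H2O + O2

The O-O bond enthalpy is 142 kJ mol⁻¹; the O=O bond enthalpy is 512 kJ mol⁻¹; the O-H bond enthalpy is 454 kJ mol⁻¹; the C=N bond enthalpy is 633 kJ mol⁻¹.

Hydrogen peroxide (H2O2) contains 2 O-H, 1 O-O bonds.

ΔH ≈ −228 kJ

Bonds broken (reactants):
  O-H: 4 × 454 = 1816
  O-O: 2 × 142 = 284
  Σ(broken) = 2100 kJ
Bonds formed (products):
  O-H: 4 × 454 = 1816
  O=O: 1 × 512 = 512
  Σ(formed) = 2328 kJ
ΔH = Σ(broken) − Σ(formed) = 2100 − 2328 = −228 kJ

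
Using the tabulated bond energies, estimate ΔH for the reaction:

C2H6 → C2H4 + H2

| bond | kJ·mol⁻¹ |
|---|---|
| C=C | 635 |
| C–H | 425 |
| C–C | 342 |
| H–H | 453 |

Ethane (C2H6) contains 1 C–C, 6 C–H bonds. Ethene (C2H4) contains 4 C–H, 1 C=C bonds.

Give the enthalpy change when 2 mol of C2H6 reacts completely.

Bonds broken (reactants):
  C–C: 1 × 342 = 342
  C–H: 6 × 425 = 2550
  Σ(broken) = 2892 kJ
Bonds formed (products):
  C–H: 4 × 425 = 1700
  C=C: 1 × 635 = 635
  H–H: 1 × 453 = 453
  Σ(formed) = 2788 kJ
ΔH = Σ(broken) − Σ(formed) = 2892 − 2788 = +104 kJ
For 2× the reaction as written: 2 × (+104) = +208 kJ

ΔH = +208 kJ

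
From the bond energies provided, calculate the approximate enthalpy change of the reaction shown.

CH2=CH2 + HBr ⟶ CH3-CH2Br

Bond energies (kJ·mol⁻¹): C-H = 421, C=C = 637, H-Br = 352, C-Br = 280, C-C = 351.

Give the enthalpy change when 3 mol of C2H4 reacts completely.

ΔH = −189 kJ

Bonds broken (reactants):
  C-H: 4 × 421 = 1684
  C=C: 1 × 637 = 637
  H-Br: 1 × 352 = 352
  Σ(broken) = 2673 kJ
Bonds formed (products):
  C-Br: 1 × 280 = 280
  C-C: 1 × 351 = 351
  C-H: 5 × 421 = 2105
  Σ(formed) = 2736 kJ
ΔH = Σ(broken) − Σ(formed) = 2673 − 2736 = −63 kJ
For 3× the reaction as written: 3 × (−63) = −189 kJ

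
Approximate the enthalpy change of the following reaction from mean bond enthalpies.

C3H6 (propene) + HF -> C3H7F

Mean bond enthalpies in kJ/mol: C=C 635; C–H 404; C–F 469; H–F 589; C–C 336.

Bonds broken (reactants):
  C–C: 1 × 336 = 336
  C–H: 6 × 404 = 2424
  C=C: 1 × 635 = 635
  H–F: 1 × 589 = 589
  Σ(broken) = 3984 kJ
Bonds formed (products):
  C–C: 2 × 336 = 672
  C–F: 1 × 469 = 469
  C–H: 7 × 404 = 2828
  Σ(formed) = 3969 kJ
ΔH = Σ(broken) − Σ(formed) = 3984 − 3969 = +15 kJ

ΔH ≈ +15 kJ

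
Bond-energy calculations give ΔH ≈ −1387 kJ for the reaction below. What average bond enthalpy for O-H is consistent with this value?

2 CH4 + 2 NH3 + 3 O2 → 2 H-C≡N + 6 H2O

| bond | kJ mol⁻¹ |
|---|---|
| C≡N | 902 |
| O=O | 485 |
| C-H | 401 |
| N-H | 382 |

Let D be the O-H bond energy.
Σ(broken) = 8×401 + 6×382 + 3×485 = 6955
Σ(formed) = 2×902 + 2×401 + 12×D = 2606 + 12D
ΔH = Σ(broken) − Σ(formed) = (6955) − (2606 + 12D) = +4349 − 12D
Setting this equal to −1387 kJ gives 12D = 5736, so D = 478 kJ/mol.

D(O-H) ≈ 478 kJ/mol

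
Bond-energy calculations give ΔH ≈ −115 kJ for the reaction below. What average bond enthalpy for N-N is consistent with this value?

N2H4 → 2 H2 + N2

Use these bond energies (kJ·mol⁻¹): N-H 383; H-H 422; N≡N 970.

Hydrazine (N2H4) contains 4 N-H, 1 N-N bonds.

Let D be the N-N bond energy.
Σ(broken) = 4×383 + 1×D = 1532 + D
Σ(formed) = 2×422 + 1×970 = 1814
ΔH = Σ(broken) − Σ(formed) = (1532 + D) − (1814) = −282 + D
Setting this equal to −115 kJ gives D = 167 kJ/mol.

D(N-N) ≈ 167 kJ/mol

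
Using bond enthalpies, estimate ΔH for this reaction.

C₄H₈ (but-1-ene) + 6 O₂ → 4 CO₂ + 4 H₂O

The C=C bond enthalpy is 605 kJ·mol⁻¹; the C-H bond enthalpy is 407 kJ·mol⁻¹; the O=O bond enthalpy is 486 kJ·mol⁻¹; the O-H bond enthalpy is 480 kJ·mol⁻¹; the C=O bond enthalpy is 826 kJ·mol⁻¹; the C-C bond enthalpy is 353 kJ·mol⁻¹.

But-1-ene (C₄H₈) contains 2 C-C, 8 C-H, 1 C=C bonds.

ΔH ≈ −2965 kJ

Bonds broken (reactants):
  C-C: 2 × 353 = 706
  C-H: 8 × 407 = 3256
  C=C: 1 × 605 = 605
  O=O: 6 × 486 = 2916
  Σ(broken) = 7483 kJ
Bonds formed (products):
  C=O: 8 × 826 = 6608
  O-H: 8 × 480 = 3840
  Σ(formed) = 10448 kJ
ΔH = Σ(broken) − Σ(formed) = 7483 − 10448 = −2965 kJ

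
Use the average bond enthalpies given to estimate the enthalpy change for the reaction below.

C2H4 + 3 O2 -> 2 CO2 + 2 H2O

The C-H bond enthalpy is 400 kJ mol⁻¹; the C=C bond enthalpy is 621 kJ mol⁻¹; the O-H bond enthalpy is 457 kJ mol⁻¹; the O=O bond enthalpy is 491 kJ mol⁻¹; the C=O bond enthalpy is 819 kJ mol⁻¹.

ΔH ≈ −1410 kJ

Bonds broken (reactants):
  C-H: 4 × 400 = 1600
  C=C: 1 × 621 = 621
  O=O: 3 × 491 = 1473
  Σ(broken) = 3694 kJ
Bonds formed (products):
  C=O: 4 × 819 = 3276
  O-H: 4 × 457 = 1828
  Σ(formed) = 5104 kJ
ΔH = Σ(broken) − Σ(formed) = 3694 − 5104 = −1410 kJ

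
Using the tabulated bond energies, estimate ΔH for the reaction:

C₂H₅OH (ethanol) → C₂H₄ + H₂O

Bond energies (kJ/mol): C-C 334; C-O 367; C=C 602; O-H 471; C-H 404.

Bonds broken (reactants):
  C-C: 1 × 334 = 334
  C-H: 5 × 404 = 2020
  C-O: 1 × 367 = 367
  O-H: 1 × 471 = 471
  Σ(broken) = 3192 kJ
Bonds formed (products):
  C-H: 4 × 404 = 1616
  C=C: 1 × 602 = 602
  O-H: 2 × 471 = 942
  Σ(formed) = 3160 kJ
ΔH = Σ(broken) − Σ(formed) = 3192 − 3160 = +32 kJ

ΔH ≈ +32 kJ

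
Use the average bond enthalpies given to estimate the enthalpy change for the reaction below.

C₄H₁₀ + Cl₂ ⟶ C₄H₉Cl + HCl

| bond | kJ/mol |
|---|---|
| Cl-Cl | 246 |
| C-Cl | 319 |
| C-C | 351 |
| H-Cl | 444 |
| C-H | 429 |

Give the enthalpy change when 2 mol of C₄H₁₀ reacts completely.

Bonds broken (reactants):
  C-C: 3 × 351 = 1053
  C-H: 10 × 429 = 4290
  Cl-Cl: 1 × 246 = 246
  Σ(broken) = 5589 kJ
Bonds formed (products):
  C-C: 3 × 351 = 1053
  C-Cl: 1 × 319 = 319
  C-H: 9 × 429 = 3861
  H-Cl: 1 × 444 = 444
  Σ(formed) = 5677 kJ
ΔH = Σ(broken) − Σ(formed) = 5589 − 5677 = −88 kJ
For 2× the reaction as written: 2 × (−88) = −176 kJ

ΔH = −176 kJ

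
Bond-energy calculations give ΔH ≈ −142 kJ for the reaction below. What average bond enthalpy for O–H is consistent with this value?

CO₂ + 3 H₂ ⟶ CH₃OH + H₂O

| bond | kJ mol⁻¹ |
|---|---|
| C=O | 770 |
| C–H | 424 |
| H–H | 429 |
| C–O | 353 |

Let D be the O–H bond energy.
Σ(broken) = 2×770 + 3×429 = 2827
Σ(formed) = 3×424 + 1×353 + 3×D = 1625 + 3D
ΔH = Σ(broken) − Σ(formed) = (2827) − (1625 + 3D) = +1202 − 3D
Setting this equal to −142 kJ gives 3D = 1344, so D = 448 kJ/mol.

D(O–H) ≈ 448 kJ/mol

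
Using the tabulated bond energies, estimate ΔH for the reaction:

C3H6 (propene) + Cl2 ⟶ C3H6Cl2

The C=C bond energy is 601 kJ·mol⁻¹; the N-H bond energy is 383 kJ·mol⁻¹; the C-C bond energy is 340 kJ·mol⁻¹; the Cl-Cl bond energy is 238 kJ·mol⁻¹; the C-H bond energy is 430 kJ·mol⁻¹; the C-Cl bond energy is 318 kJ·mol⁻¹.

Bonds broken (reactants):
  C-C: 1 × 340 = 340
  C-H: 6 × 430 = 2580
  C=C: 1 × 601 = 601
  Cl-Cl: 1 × 238 = 238
  Σ(broken) = 3759 kJ
Bonds formed (products):
  C-C: 2 × 340 = 680
  C-Cl: 2 × 318 = 636
  C-H: 6 × 430 = 2580
  Σ(formed) = 3896 kJ
ΔH = Σ(broken) − Σ(formed) = 3759 − 3896 = −137 kJ

ΔH ≈ −137 kJ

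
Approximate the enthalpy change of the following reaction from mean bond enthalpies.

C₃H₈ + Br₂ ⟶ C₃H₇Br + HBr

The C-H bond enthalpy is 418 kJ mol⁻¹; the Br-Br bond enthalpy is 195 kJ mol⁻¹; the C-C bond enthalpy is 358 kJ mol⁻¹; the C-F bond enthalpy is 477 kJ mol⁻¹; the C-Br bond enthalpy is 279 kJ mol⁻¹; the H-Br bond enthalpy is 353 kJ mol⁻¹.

ΔH ≈ −19 kJ

Bonds broken (reactants):
  Br-Br: 1 × 195 = 195
  C-C: 2 × 358 = 716
  C-H: 8 × 418 = 3344
  Σ(broken) = 4255 kJ
Bonds formed (products):
  C-Br: 1 × 279 = 279
  C-C: 2 × 358 = 716
  C-H: 7 × 418 = 2926
  H-Br: 1 × 353 = 353
  Σ(formed) = 4274 kJ
ΔH = Σ(broken) − Σ(formed) = 4255 − 4274 = −19 kJ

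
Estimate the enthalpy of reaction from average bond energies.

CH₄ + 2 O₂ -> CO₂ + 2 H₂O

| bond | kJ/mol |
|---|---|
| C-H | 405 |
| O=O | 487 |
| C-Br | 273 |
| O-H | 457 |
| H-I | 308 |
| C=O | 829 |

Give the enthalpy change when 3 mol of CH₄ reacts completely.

ΔH = −2676 kJ

Bonds broken (reactants):
  C-H: 4 × 405 = 1620
  O=O: 2 × 487 = 974
  Σ(broken) = 2594 kJ
Bonds formed (products):
  C=O: 2 × 829 = 1658
  O-H: 4 × 457 = 1828
  Σ(formed) = 3486 kJ
ΔH = Σ(broken) − Σ(formed) = 2594 − 3486 = −892 kJ
For 3× the reaction as written: 3 × (−892) = −2676 kJ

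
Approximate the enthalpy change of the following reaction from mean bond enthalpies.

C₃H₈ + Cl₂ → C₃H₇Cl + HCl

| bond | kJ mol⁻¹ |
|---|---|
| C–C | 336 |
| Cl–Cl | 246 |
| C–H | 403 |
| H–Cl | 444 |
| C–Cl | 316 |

ΔH ≈ −111 kJ

Bonds broken (reactants):
  C–C: 2 × 336 = 672
  C–H: 8 × 403 = 3224
  Cl–Cl: 1 × 246 = 246
  Σ(broken) = 4142 kJ
Bonds formed (products):
  C–C: 2 × 336 = 672
  C–Cl: 1 × 316 = 316
  C–H: 7 × 403 = 2821
  H–Cl: 1 × 444 = 444
  Σ(formed) = 4253 kJ
ΔH = Σ(broken) − Σ(formed) = 4142 − 4253 = −111 kJ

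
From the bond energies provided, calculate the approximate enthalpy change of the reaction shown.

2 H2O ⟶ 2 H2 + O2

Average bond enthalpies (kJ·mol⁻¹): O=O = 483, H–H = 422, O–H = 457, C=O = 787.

ΔH ≈ +501 kJ

Bonds broken (reactants):
  O–H: 4 × 457 = 1828
  Σ(broken) = 1828 kJ
Bonds formed (products):
  H–H: 2 × 422 = 844
  O=O: 1 × 483 = 483
  Σ(formed) = 1327 kJ
ΔH = Σ(broken) − Σ(formed) = 1828 − 1327 = +501 kJ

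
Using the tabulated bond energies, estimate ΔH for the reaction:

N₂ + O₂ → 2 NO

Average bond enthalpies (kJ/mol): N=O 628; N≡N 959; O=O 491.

Bonds broken (reactants):
  N≡N: 1 × 959 = 959
  O=O: 1 × 491 = 491
  Σ(broken) = 1450 kJ
Bonds formed (products):
  N=O: 2 × 628 = 1256
  Σ(formed) = 1256 kJ
ΔH = Σ(broken) − Σ(formed) = 1450 − 1256 = +194 kJ

ΔH ≈ +194 kJ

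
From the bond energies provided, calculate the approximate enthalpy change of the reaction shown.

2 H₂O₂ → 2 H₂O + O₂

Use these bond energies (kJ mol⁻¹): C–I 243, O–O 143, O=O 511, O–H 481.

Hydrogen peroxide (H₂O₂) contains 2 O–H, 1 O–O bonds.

Bonds broken (reactants):
  O–H: 4 × 481 = 1924
  O–O: 2 × 143 = 286
  Σ(broken) = 2210 kJ
Bonds formed (products):
  O–H: 4 × 481 = 1924
  O=O: 1 × 511 = 511
  Σ(formed) = 2435 kJ
ΔH = Σ(broken) − Σ(formed) = 2210 − 2435 = −225 kJ

ΔH ≈ −225 kJ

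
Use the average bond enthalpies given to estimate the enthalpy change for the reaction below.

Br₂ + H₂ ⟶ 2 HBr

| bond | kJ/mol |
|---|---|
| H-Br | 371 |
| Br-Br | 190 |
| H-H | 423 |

ΔH ≈ −129 kJ

Bonds broken (reactants):
  Br-Br: 1 × 190 = 190
  H-H: 1 × 423 = 423
  Σ(broken) = 613 kJ
Bonds formed (products):
  H-Br: 2 × 371 = 742
  Σ(formed) = 742 kJ
ΔH = Σ(broken) − Σ(formed) = 613 − 742 = −129 kJ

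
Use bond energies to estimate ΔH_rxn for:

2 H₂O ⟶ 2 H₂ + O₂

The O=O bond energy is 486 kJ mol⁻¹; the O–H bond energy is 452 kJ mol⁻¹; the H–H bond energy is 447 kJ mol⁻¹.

Bonds broken (reactants):
  O–H: 4 × 452 = 1808
  Σ(broken) = 1808 kJ
Bonds formed (products):
  H–H: 2 × 447 = 894
  O=O: 1 × 486 = 486
  Σ(formed) = 1380 kJ
ΔH = Σ(broken) − Σ(formed) = 1808 − 1380 = +428 kJ

ΔH ≈ +428 kJ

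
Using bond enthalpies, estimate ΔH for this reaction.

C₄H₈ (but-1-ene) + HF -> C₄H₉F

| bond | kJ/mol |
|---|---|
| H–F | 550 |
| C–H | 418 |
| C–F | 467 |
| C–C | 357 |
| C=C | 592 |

ΔH ≈ −100 kJ

Bonds broken (reactants):
  C–C: 2 × 357 = 714
  C–H: 8 × 418 = 3344
  C=C: 1 × 592 = 592
  H–F: 1 × 550 = 550
  Σ(broken) = 5200 kJ
Bonds formed (products):
  C–C: 3 × 357 = 1071
  C–F: 1 × 467 = 467
  C–H: 9 × 418 = 3762
  Σ(formed) = 5300 kJ
ΔH = Σ(broken) − Σ(formed) = 5200 − 5300 = −100 kJ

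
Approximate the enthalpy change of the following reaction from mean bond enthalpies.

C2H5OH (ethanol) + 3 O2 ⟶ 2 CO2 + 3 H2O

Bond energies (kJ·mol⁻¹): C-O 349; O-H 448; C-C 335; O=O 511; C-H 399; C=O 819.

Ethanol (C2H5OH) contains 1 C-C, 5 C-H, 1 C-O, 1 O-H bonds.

Bonds broken (reactants):
  C-C: 1 × 335 = 335
  C-H: 5 × 399 = 1995
  C-O: 1 × 349 = 349
  O-H: 1 × 448 = 448
  O=O: 3 × 511 = 1533
  Σ(broken) = 4660 kJ
Bonds formed (products):
  C=O: 4 × 819 = 3276
  O-H: 6 × 448 = 2688
  Σ(formed) = 5964 kJ
ΔH = Σ(broken) − Σ(formed) = 4660 − 5964 = −1304 kJ

ΔH ≈ −1304 kJ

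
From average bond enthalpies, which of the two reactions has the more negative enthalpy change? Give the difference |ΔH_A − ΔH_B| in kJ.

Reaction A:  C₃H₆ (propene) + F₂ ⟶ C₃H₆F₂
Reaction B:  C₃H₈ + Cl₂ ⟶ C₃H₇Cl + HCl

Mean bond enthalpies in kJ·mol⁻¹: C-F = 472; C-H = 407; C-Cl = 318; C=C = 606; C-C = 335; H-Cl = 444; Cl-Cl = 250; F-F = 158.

Reaction A, by 410 kJ

Reaction A:
  Bonds broken (reactants):
    C-C: 1 × 335 = 335
    C-H: 6 × 407 = 2442
    C=C: 1 × 606 = 606
    F-F: 1 × 158 = 158
    Σ(broken) = 3541 kJ
  Bonds formed (products):
    C-C: 2 × 335 = 670
    C-F: 2 × 472 = 944
    C-H: 6 × 407 = 2442
    Σ(formed) = 4056 kJ
  ΔH_A = 3541 − 4056 = −515 kJ
Reaction B:
  Bonds broken (reactants):
    C-C: 2 × 335 = 670
    C-H: 8 × 407 = 3256
    Cl-Cl: 1 × 250 = 250
    Σ(broken) = 4176 kJ
  Bonds formed (products):
    C-C: 2 × 335 = 670
    C-Cl: 1 × 318 = 318
    C-H: 7 × 407 = 2849
    H-Cl: 1 × 444 = 444
    Σ(formed) = 4281 kJ
  ΔH_B = 4176 − 4281 = −105 kJ
ΔH_A − ΔH_B = −410 kJ, so reaction A has the more negative ΔH; |ΔH_A − ΔH_B| = 410 kJ.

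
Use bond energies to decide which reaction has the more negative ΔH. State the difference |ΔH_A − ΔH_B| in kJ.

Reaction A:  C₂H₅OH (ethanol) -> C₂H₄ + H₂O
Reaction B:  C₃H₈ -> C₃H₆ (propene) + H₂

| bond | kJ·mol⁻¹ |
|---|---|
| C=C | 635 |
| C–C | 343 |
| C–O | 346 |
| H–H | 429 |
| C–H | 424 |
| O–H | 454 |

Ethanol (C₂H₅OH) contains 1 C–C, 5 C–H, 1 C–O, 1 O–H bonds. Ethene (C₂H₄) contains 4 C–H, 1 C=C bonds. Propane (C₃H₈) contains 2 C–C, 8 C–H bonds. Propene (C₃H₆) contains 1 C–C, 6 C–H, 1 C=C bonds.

Reaction A:
  Bonds broken (reactants):
    C–C: 1 × 343 = 343
    C–H: 5 × 424 = 2120
    C–O: 1 × 346 = 346
    O–H: 1 × 454 = 454
    Σ(broken) = 3263 kJ
  Bonds formed (products):
    C–H: 4 × 424 = 1696
    C=C: 1 × 635 = 635
    O–H: 2 × 454 = 908
    Σ(formed) = 3239 kJ
  ΔH_A = 3263 − 3239 = +24 kJ
Reaction B:
  Bonds broken (reactants):
    C–C: 2 × 343 = 686
    C–H: 8 × 424 = 3392
    Σ(broken) = 4078 kJ
  Bonds formed (products):
    C–C: 1 × 343 = 343
    C–H: 6 × 424 = 2544
    C=C: 1 × 635 = 635
    H–H: 1 × 429 = 429
    Σ(formed) = 3951 kJ
  ΔH_B = 4078 − 3951 = +127 kJ
ΔH_A − ΔH_B = −103 kJ, so reaction A has the more negative ΔH; |ΔH_A − ΔH_B| = 103 kJ.

Reaction A, by 103 kJ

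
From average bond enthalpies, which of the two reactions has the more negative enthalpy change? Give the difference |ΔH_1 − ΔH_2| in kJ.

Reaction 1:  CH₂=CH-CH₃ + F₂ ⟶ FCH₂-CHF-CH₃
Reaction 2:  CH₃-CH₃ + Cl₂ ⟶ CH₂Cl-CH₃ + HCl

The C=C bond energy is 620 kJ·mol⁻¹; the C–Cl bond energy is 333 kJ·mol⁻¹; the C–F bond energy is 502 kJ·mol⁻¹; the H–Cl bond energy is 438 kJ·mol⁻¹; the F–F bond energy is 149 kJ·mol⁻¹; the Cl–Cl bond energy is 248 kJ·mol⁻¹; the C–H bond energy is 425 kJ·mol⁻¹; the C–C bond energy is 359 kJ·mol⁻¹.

Reaction 1:
  Bonds broken (reactants):
    C–C: 1 × 359 = 359
    C–H: 6 × 425 = 2550
    C=C: 1 × 620 = 620
    F–F: 1 × 149 = 149
    Σ(broken) = 3678 kJ
  Bonds formed (products):
    C–C: 2 × 359 = 718
    C–F: 2 × 502 = 1004
    C–H: 6 × 425 = 2550
    Σ(formed) = 4272 kJ
  ΔH_1 = 3678 − 4272 = −594 kJ
Reaction 2:
  Bonds broken (reactants):
    C–C: 1 × 359 = 359
    C–H: 6 × 425 = 2550
    Cl–Cl: 1 × 248 = 248
    Σ(broken) = 3157 kJ
  Bonds formed (products):
    C–C: 1 × 359 = 359
    C–Cl: 1 × 333 = 333
    C–H: 5 × 425 = 2125
    H–Cl: 1 × 438 = 438
    Σ(formed) = 3255 kJ
  ΔH_2 = 3157 − 3255 = −98 kJ
ΔH_1 − ΔH_2 = −496 kJ, so reaction 1 has the more negative ΔH; |ΔH_1 − ΔH_2| = 496 kJ.

Reaction 1, by 496 kJ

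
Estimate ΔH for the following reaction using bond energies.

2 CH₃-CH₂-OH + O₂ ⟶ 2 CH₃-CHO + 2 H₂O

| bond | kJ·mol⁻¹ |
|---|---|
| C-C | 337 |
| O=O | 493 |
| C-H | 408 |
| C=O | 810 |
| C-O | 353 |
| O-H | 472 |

Bonds broken (reactants):
  C-C: 2 × 337 = 674
  C-H: 10 × 408 = 4080
  C-O: 2 × 353 = 706
  O-H: 2 × 472 = 944
  O=O: 1 × 493 = 493
  Σ(broken) = 6897 kJ
Bonds formed (products):
  C-C: 2 × 337 = 674
  C-H: 8 × 408 = 3264
  C=O: 2 × 810 = 1620
  O-H: 4 × 472 = 1888
  Σ(formed) = 7446 kJ
ΔH = Σ(broken) − Σ(formed) = 6897 − 7446 = −549 kJ

ΔH ≈ −549 kJ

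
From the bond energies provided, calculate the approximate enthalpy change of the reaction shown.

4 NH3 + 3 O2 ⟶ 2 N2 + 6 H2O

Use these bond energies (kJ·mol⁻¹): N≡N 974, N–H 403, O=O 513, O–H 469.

ΔH ≈ −1201 kJ

Bonds broken (reactants):
  N–H: 12 × 403 = 4836
  O=O: 3 × 513 = 1539
  Σ(broken) = 6375 kJ
Bonds formed (products):
  N≡N: 2 × 974 = 1948
  O–H: 12 × 469 = 5628
  Σ(formed) = 7576 kJ
ΔH = Σ(broken) − Σ(formed) = 6375 − 7576 = −1201 kJ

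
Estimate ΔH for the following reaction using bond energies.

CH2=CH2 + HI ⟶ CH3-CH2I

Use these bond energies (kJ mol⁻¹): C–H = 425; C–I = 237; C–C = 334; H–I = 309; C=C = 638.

Bonds broken (reactants):
  C–H: 4 × 425 = 1700
  C=C: 1 × 638 = 638
  H–I: 1 × 309 = 309
  Σ(broken) = 2647 kJ
Bonds formed (products):
  C–C: 1 × 334 = 334
  C–H: 5 × 425 = 2125
  C–I: 1 × 237 = 237
  Σ(formed) = 2696 kJ
ΔH = Σ(broken) − Σ(formed) = 2647 − 2696 = −49 kJ

ΔH ≈ −49 kJ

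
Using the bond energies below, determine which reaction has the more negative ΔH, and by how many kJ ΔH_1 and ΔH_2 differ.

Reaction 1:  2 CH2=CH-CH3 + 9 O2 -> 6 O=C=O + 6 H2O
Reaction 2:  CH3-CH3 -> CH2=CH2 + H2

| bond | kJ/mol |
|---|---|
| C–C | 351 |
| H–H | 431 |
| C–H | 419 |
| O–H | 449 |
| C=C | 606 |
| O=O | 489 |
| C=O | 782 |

Reaction 1, by 3581 kJ

Reaction 1:
  Bonds broken (reactants):
    C–C: 2 × 351 = 702
    C–H: 12 × 419 = 5028
    C=C: 2 × 606 = 1212
    O=O: 9 × 489 = 4401
    Σ(broken) = 11343 kJ
  Bonds formed (products):
    C=O: 12 × 782 = 9384
    O–H: 12 × 449 = 5388
    Σ(formed) = 14772 kJ
  ΔH_1 = 11343 − 14772 = −3429 kJ
Reaction 2:
  Bonds broken (reactants):
    C–C: 1 × 351 = 351
    C–H: 6 × 419 = 2514
    Σ(broken) = 2865 kJ
  Bonds formed (products):
    C–H: 4 × 419 = 1676
    C=C: 1 × 606 = 606
    H–H: 1 × 431 = 431
    Σ(formed) = 2713 kJ
  ΔH_2 = 2865 − 2713 = +152 kJ
ΔH_1 − ΔH_2 = −3581 kJ, so reaction 1 has the more negative ΔH; |ΔH_1 − ΔH_2| = 3581 kJ.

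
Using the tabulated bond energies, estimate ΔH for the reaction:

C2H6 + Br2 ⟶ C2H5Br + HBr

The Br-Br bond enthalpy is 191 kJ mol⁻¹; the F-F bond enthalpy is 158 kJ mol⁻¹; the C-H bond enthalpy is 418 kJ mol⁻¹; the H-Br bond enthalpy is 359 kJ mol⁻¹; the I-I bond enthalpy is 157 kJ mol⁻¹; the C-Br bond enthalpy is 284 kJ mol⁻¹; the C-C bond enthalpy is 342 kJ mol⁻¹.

ΔH ≈ −34 kJ

Bonds broken (reactants):
  Br-Br: 1 × 191 = 191
  C-C: 1 × 342 = 342
  C-H: 6 × 418 = 2508
  Σ(broken) = 3041 kJ
Bonds formed (products):
  C-Br: 1 × 284 = 284
  C-C: 1 × 342 = 342
  C-H: 5 × 418 = 2090
  H-Br: 1 × 359 = 359
  Σ(formed) = 3075 kJ
ΔH = Σ(broken) − Σ(formed) = 3041 − 3075 = −34 kJ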